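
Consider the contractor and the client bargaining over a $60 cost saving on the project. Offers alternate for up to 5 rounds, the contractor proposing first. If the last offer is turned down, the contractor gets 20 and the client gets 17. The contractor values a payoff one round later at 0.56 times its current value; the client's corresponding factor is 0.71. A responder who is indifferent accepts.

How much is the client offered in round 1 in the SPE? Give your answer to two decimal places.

28.88

Round 5 (the contractor proposes): the client gets 17 if talks fail, so the contractor offers 17 and keeps 43.
Round 4 (the client proposes): the contractor can get 43 next round, worth 0.56 × 43 = 24.08 now; the client offers that and keeps 35.92.
Round 3 (the contractor proposes): the client can get 35.92 next round, worth 0.71 × 35.92 = 25.5032 now, so the contractor offers 25.5032, keeping 34.4968.
Round 2 (the client proposes): the contractor can get 34.4968 next round, worth 0.56 × 34.4968 = 19.318208 now. The client offers 19.318208 and keeps 60 − 19.318208 = 40.681792.
Round 1 (the contractor proposes): the client can get 40.681792 next round, worth 0.71 × 40.681792 = 28.88407232 now; the contractor offers that and keeps 31.11592768.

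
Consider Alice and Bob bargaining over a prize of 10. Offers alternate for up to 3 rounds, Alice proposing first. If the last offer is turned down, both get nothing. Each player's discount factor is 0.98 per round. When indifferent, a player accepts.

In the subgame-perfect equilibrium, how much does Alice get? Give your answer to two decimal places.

By backward induction:
Round 3 (Alice proposes): Bob will accept anything ≥ 0, so Alice offers 0 and keeps 10.
Round 2 (Bob proposes): Alice can get 10 next round, worth 0.98 × 10 = 9.8 now. Bob offers 9.8 and keeps 10 − 9.8 = 0.2.
Round 1 (Alice proposes): Bob can get 0.2 next round, worth 0.98 × 0.2 = 0.196 now; Alice offers that and keeps 9.804.

9.80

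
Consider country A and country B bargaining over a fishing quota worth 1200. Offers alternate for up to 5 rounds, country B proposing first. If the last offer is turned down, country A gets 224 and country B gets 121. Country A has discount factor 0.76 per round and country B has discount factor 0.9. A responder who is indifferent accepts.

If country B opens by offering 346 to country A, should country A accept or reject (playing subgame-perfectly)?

Accept

Round 5 (country B proposes): country A gets 224 if talks fail, so country B offers 224 and keeps 976.
Round 4 (country A proposes): country B can get 976 next round, worth 0.9 × 976 = 878.4 now, so country A offers 878.4, keeping 321.6.
Round 3 (country B proposes): country A can get 321.6 next round, worth 0.76 × 321.6 = 244.416 now. Country B offers 244.416 and keeps 1200 − 244.416 = 955.584.
Round 2 (country A proposes): country B can get 955.584 next round, worth 0.9 × 955.584 = 860.0256 now; country A offers that and keeps 339.9744.
So by rejecting in round 1, country A gets 339.9744 next round, worth 0.76 × 339.9744 = 258.380544 now.
Offer 346 ≥ 258.380544, so country A accepts.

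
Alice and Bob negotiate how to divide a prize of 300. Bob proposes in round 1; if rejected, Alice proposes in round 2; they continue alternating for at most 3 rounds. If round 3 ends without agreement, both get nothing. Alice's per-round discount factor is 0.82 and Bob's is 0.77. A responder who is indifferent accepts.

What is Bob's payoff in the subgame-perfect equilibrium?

Round 3 (Bob proposes): rejection yields 0 for Alice; Bob offers 0 and keeps 300.
Round 2 (Alice proposes): Bob can get 300 next round, worth 0.77 × 300 = 231 now; Alice offers that and keeps 69.
Round 1 (Bob proposes): Alice can get 69 next round, worth 0.82 × 69 = 56.58 now. Bob offers 56.58 and keeps 300 − 56.58 = 243.42.

243.42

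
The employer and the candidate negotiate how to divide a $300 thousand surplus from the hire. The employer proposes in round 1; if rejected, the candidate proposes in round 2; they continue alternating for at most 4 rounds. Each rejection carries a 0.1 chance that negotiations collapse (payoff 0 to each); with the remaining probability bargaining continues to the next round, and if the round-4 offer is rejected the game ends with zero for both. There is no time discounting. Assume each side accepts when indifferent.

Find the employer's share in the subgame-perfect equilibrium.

By backward induction:
Round 4 (the candidate proposes): the employer will accept anything ≥ 0, so the candidate offers 0 and keeps 300.
Round 3 (the employer proposes): rejecting gives the candidate an expected 0.9 × 300 = 270. The employer offers 270 and keeps 300 − 270 = 30.
Round 2 (the candidate proposes): rejecting gives the employer an expected 0.9 × 30 = 27; the candidate offers that and keeps 273.
Round 1 (the employer proposes): rejecting gives the candidate an expected 0.9 × 273 = 245.7, so the employer offers 245.7, keeping 54.3.

54.3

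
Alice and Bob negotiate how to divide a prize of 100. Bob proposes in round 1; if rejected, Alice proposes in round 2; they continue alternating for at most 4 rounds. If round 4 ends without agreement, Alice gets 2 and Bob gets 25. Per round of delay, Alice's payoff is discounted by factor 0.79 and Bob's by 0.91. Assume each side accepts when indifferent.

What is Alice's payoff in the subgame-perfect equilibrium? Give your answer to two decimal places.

Solve by backward induction from round 4.
Round 4 (Alice proposes): Bob gets 25 if talks fail, so Alice offers 25 and keeps 75.
Round 3 (Bob proposes): Alice can get 75 next round, worth 0.79 × 75 = 59.25 now, so Bob offers 59.25, keeping 40.75.
Round 2 (Alice proposes): Bob can get 40.75 next round, worth 0.91 × 40.75 = 37.0825 now, so Alice offers 37.0825, keeping 62.9175.
Round 1 (Bob proposes): Alice can get 62.9175 next round, worth 0.79 × 62.9175 = 49.704825 now, so Bob offers 49.704825, keeping 50.295175.

49.70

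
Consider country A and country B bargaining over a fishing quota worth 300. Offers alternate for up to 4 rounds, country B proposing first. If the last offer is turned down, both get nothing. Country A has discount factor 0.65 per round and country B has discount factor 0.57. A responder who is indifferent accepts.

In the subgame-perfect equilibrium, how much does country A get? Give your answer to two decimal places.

156.10

Round 4 (country A proposes): country B will accept anything ≥ 0, so country A offers 0 and keeps 300.
Round 3 (country B proposes): country A can get 300 next round, worth 0.65 × 300 = 195 now; country B offers that and keeps 105.
Round 2 (country A proposes): country B can get 105 next round, worth 0.57 × 105 = 59.85 now. Country A offers 59.85 and keeps 300 − 59.85 = 240.15.
Round 1 (country B proposes): country A can get 240.15 next round, worth 0.65 × 240.15 = 156.0975 now, so country B offers 156.0975, keeping 143.9025.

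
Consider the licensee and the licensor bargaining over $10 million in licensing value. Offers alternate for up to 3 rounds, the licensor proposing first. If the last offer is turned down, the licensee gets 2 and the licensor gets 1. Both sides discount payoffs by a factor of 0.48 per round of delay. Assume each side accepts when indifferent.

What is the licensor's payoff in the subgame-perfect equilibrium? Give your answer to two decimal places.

Round 3 (the licensor proposes): the licensee gets 2 if talks fail, so the licensor offers 2 and keeps 8.
Round 2 (the licensee proposes): the licensor can get 8 next round, worth 0.48 × 8 = 3.84 now; the licensee offers that and keeps 6.16.
Round 1 (the licensor proposes): the licensee can get 6.16 next round, worth 0.48 × 6.16 = 2.9568 now; the licensor offers that and keeps 7.0432.

7.04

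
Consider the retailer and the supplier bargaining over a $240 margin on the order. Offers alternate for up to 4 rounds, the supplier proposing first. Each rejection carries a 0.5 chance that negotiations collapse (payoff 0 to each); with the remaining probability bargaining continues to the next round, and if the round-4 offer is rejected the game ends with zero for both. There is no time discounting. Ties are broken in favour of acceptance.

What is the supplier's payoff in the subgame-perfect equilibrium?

150

By backward induction:
Round 4 (the retailer proposes): rejection yields 0 for the supplier; the retailer offers 0 and keeps 240.
Round 3 (the supplier proposes): rejecting gives the retailer an expected 0.5 × 240 = 120; the supplier offers that and keeps 120.
Round 2 (the retailer proposes): rejecting gives the supplier an expected 0.5 × 120 = 60, so the retailer offers 60, keeping 180.
Round 1 (the supplier proposes): rejecting gives the retailer an expected 0.5 × 180 = 90, so the supplier offers 90, keeping 150.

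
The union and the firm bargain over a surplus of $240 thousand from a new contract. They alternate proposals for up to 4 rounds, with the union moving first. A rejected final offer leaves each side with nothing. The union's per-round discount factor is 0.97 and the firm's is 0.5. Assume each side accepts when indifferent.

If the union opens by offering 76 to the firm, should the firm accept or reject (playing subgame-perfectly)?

Round 4 (the firm proposes): the union will accept anything ≥ 0, so the firm offers 0 and keeps 240.
Round 3 (the union proposes): the firm can get 240 next round, worth 0.5 × 240 = 120 now, so the union offers 120, keeping 120.
Round 2 (the firm proposes): the union can get 120 next round, worth 0.97 × 120 = 116.4 now. The firm offers 116.4 and keeps 240 − 116.4 = 123.6.
So by rejecting in round 1, the firm gets 123.6 next round, worth 0.5 × 123.6 = 61.8 now.
Offer 76 ≥ 61.8, so the firm accepts.

Accept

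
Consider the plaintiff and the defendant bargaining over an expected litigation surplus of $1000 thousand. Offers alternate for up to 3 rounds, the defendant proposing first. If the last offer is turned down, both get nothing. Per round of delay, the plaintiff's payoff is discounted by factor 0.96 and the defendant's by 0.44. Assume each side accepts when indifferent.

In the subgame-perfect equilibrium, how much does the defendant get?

Solve by backward induction from round 3.
Round 3 (the defendant proposes): rejection yields 0 for the plaintiff; the defendant offers 0 and keeps 1000.
Round 2 (the plaintiff proposes): the defendant can get 1000 next round, worth 0.44 × 1000 = 440 now. The plaintiff offers 440 and keeps 1000 − 440 = 560.
Round 1 (the defendant proposes): the plaintiff can get 560 next round, worth 0.96 × 560 = 537.6 now; the defendant offers that and keeps 462.4.

462.4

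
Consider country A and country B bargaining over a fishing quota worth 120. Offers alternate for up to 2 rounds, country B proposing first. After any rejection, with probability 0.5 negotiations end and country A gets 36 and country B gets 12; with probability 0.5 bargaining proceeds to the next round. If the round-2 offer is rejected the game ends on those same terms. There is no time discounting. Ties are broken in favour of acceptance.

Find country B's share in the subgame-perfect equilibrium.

Round 2 (country A proposes): country B gets 12 if talks fail, so country A offers 12 and keeps 108.
Round 1 (country B proposes): rejecting gives country A an expected 0.5 × 108 + 0.5 × 36 = 72, so country B offers 72, keeping 48.

48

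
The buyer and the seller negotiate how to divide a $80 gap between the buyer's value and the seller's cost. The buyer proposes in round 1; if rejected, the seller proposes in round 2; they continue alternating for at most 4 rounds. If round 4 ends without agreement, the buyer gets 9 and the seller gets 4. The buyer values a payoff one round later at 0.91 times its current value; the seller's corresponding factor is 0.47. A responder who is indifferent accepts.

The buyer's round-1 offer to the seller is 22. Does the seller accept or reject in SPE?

Round 4 (the seller proposes): the buyer gets 9 if talks fail, so the seller offers 9 and keeps 71.
Round 3 (the buyer proposes): the seller can get 71 next round, worth 0.47 × 71 = 33.37 now. The buyer offers 33.37 and keeps 80 − 33.37 = 46.63.
Round 2 (the seller proposes): the buyer can get 46.63 next round, worth 0.91 × 46.63 = 42.4333 now; the seller offers that and keeps 37.5667.
So by rejecting in round 1, the seller gets 37.5667 next round, worth 0.47 × 37.5667 = 17.656349 now.
Offer 22 ≥ 17.656349, so the seller accepts.

Accept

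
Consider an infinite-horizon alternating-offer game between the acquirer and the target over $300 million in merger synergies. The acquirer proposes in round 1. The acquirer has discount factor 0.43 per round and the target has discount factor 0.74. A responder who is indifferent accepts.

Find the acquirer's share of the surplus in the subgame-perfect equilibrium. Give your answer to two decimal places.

When the acquirer proposes, the target accepts any offer worth at least 0.74 times what the target would get by proposing next round; and vice versa.
This gives x = 300 − 0.74y and y = 300 − 0.43x, where x and y are each side's share when it proposes.
Hence (1 − 0.74·0.43)x = 300(1 − 0.74), i.e. 0.6818·x = 78.
x ≈ 114.4031; the target's share is 300 − x ≈ 185.5969.

114.40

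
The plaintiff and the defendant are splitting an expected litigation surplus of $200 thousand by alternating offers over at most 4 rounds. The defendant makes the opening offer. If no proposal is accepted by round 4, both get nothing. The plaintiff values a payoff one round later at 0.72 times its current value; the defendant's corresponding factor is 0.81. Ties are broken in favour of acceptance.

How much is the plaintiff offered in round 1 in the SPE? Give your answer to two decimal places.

Round 4 (the plaintiff proposes): the defendant will accept anything ≥ 0, so the plaintiff offers 0 and keeps 200.
Round 3 (the defendant proposes): the plaintiff can get 200 next round, worth 0.72 × 200 = 144 now; the defendant offers that and keeps 56.
Round 2 (the plaintiff proposes): the defendant can get 56 next round, worth 0.81 × 56 = 45.36 now; the plaintiff offers that and keeps 154.64.
Round 1 (the defendant proposes): the plaintiff can get 154.64 next round, worth 0.72 × 154.64 = 111.3408 now. The defendant offers 111.3408 and keeps 200 − 111.3408 = 88.6592.

111.34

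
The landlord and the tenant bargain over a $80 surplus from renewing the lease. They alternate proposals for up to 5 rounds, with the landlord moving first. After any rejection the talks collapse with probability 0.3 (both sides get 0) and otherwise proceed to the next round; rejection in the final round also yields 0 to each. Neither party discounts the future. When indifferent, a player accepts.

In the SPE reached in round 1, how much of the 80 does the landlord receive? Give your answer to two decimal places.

Round 5 (the landlord proposes): the tenant will accept anything ≥ 0, so the landlord offers 0 and keeps 80.
Round 4 (the tenant proposes): rejecting gives the landlord an expected 0.7 × 80 = 56, so the tenant offers 56, keeping 24.
Round 3 (the landlord proposes): rejecting gives the tenant an expected 0.7 × 24 = 16.8. The landlord offers 16.8 and keeps 80 − 16.8 = 63.2.
Round 2 (the tenant proposes): rejecting gives the landlord an expected 0.7 × 63.2 = 44.24. The tenant offers 44.24 and keeps 80 − 44.24 = 35.76.
Round 1 (the landlord proposes): rejecting gives the tenant an expected 0.7 × 35.76 = 25.032; the landlord offers that and keeps 54.968.

54.97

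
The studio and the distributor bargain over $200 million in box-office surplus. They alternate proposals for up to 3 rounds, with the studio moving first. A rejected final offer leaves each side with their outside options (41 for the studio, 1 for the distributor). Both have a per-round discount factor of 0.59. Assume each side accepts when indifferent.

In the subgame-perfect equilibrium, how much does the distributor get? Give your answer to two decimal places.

48.73

Solve by backward induction from round 3.
Round 3 (the studio proposes): the distributor gets 1 if talks fail, so the studio offers 1 and keeps 199.
Round 2 (the distributor proposes): the studio can get 199 next round, worth 0.59 × 199 = 117.41 now, so the distributor offers 117.41, keeping 82.59.
Round 1 (the studio proposes): the distributor can get 82.59 next round, worth 0.59 × 82.59 = 48.7281 now, so the studio offers 48.7281, keeping 151.2719.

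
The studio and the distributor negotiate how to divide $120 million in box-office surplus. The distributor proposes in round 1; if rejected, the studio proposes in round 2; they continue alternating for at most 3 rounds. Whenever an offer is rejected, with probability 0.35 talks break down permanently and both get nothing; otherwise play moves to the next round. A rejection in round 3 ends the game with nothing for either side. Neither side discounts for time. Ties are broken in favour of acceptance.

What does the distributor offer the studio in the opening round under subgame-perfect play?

Round 3 (the distributor proposes): rejection yields 0 for the studio; the distributor offers 0 and keeps 120.
Round 2 (the studio proposes): rejecting gives the distributor an expected 0.65 × 120 = 78. The studio offers 78 and keeps 120 − 78 = 42.
Round 1 (the distributor proposes): rejecting gives the studio an expected 0.65 × 42 = 27.3, so the distributor offers 27.3, keeping 92.7.

27.3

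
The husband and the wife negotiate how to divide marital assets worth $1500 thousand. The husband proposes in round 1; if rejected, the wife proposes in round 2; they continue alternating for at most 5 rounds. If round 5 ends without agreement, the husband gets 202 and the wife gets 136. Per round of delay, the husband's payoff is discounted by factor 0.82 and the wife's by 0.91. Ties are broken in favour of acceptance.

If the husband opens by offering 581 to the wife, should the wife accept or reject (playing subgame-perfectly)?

Work out the wife's continuation value if the offer is rejected.
Round 5 (the husband proposes): the wife gets 136 if talks fail, so the husband offers 136 and keeps 1364.
Round 4 (the wife proposes): the husband can get 1364 next round, worth 0.82 × 1364 = 1118.48 now, so the wife offers 1118.48, keeping 381.52.
Round 3 (the husband proposes): the wife can get 381.52 next round, worth 0.91 × 381.52 = 347.1832 now, so the husband offers 347.1832, keeping 1152.8168.
Round 2 (the wife proposes): the husband can get 1152.8168 next round, worth 0.82 × 1152.8168 = 945.309776 now. The wife offers 945.309776 and keeps 1500 − 945.309776 = 554.690224.
So by rejecting in round 1, the wife gets 554.690224 next round, worth 0.91 × 554.690224 = 504.76810384 now.
Offer 581 ≥ 504.76810384, so the wife accepts.

Accept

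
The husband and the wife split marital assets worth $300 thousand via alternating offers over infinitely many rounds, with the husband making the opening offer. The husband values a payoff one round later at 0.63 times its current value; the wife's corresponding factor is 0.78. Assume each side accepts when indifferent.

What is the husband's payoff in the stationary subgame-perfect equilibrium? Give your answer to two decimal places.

129.77

Let x be the husband's share when the husband proposes and y be the wife's share when the wife proposes.
The wife accepts iff offered ≥ 0.78·y, so x = 300 − 0.78y. Symmetrically y = 300 − 0.63x.
Substituting: x = 300 − 0.78(300 − 0.63x), giving x(1 − 0.63·0.78) = 300(1 − 0.78).
So x = 300 × 0.22 / 0.5086 ≈ 129.7680, and the wife receives 300 − x ≈ 170.2320.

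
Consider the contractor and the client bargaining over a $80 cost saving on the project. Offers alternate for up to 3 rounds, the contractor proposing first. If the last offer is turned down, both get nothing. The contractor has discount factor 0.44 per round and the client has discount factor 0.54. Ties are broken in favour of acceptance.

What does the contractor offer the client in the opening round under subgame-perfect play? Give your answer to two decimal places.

By backward induction:
Round 3 (the contractor proposes): the client will accept anything ≥ 0, so the contractor offers 0 and keeps 80.
Round 2 (the client proposes): the contractor can get 80 next round, worth 0.44 × 80 = 35.2 now; the client offers that and keeps 44.8.
Round 1 (the contractor proposes): the client can get 44.8 next round, worth 0.54 × 44.8 = 24.192 now; the contractor offers that and keeps 55.808.

24.19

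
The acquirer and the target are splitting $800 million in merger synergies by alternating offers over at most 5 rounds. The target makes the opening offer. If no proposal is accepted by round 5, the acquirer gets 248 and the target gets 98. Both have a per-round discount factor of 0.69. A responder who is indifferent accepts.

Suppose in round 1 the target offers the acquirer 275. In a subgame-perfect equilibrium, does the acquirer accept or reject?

Reject

Round 5 (the target proposes): the acquirer gets 248 if talks fail, so the target offers 248 and keeps 552.
Round 4 (the acquirer proposes): the target can get 552 next round, worth 0.69 × 552 = 380.88 now. The acquirer offers 380.88 and keeps 800 − 380.88 = 419.12.
Round 3 (the target proposes): the acquirer can get 419.12 next round, worth 0.69 × 419.12 = 289.1928 now, so the target offers 289.1928, keeping 510.8072.
Round 2 (the acquirer proposes): the target can get 510.8072 next round, worth 0.69 × 510.8072 = 352.456968 now, so the acquirer offers 352.456968, keeping 447.543032.
So by rejecting in round 1, the acquirer gets 447.543032 next round, worth 0.69 × 447.543032 = 308.80469208 now.
Offer 275 < 308.80469208, so the acquirer rejects.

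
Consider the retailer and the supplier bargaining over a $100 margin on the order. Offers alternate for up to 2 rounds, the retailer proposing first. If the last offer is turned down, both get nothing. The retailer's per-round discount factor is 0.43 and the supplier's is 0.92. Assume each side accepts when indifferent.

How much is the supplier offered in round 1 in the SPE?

92

Round 2 (the supplier proposes): rejection yields 0 for the retailer; the supplier offers 0 and keeps 100.
Round 1 (the retailer proposes): the supplier can get 100 next round, worth 0.92 × 100 = 92 now; the retailer offers that and keeps 8.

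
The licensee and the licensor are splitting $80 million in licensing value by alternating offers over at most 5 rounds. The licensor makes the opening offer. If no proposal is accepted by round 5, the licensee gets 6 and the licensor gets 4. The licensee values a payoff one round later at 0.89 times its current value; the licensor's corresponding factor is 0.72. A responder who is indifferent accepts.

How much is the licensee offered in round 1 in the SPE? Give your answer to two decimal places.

35.17

Round 5 (the licensor proposes): the licensee gets 6 if talks fail, so the licensor offers 6 and keeps 74.
Round 4 (the licensee proposes): the licensor can get 74 next round, worth 0.72 × 74 = 53.28 now. The licensee offers 53.28 and keeps 80 − 53.28 = 26.72.
Round 3 (the licensor proposes): the licensee can get 26.72 next round, worth 0.89 × 26.72 = 23.7808 now, so the licensor offers 23.7808, keeping 56.2192.
Round 2 (the licensee proposes): the licensor can get 56.2192 next round, worth 0.72 × 56.2192 = 40.477824 now. The licensee offers 40.477824 and keeps 80 − 40.477824 = 39.522176.
Round 1 (the licensor proposes): the licensee can get 39.522176 next round, worth 0.89 × 39.522176 = 35.17473664 now, so the licensor offers 35.17473664, keeping 44.82526336.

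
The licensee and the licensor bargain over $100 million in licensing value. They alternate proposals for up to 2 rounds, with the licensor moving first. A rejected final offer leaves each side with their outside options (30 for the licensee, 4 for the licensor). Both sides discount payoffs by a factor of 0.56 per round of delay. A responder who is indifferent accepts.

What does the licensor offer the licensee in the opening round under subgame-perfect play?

53.76

Round 2 (the licensee proposes): the licensor gets 4 if talks fail, so the licensee offers 4 and keeps 96.
Round 1 (the licensor proposes): the licensee can get 96 next round, worth 0.56 × 96 = 53.76 now, so the licensor offers 53.76, keeping 46.24.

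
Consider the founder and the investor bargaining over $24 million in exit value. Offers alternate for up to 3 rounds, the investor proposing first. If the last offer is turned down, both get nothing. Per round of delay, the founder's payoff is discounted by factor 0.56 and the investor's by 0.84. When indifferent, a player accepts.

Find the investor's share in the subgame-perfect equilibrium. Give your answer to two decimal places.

21.85

Round 3 (the investor proposes): the founder will accept anything ≥ 0, so the investor offers 0 and keeps 24.
Round 2 (the founder proposes): the investor can get 24 next round, worth 0.84 × 24 = 20.16 now; the founder offers that and keeps 3.84.
Round 1 (the investor proposes): the founder can get 3.84 next round, worth 0.56 × 3.84 = 2.1504 now. The investor offers 2.1504 and keeps 24 − 2.1504 = 21.8496.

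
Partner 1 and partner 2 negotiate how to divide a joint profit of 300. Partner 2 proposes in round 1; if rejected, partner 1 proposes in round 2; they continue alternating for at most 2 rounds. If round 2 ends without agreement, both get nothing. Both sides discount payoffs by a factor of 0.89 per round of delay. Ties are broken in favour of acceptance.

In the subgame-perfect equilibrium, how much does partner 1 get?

267

Round 2 (partner 1 proposes): partner 2 will accept anything ≥ 0, so partner 1 offers 0 and keeps 300.
Round 1 (partner 2 proposes): partner 1 can get 300 next round, worth 0.89 × 300 = 267 now. Partner 2 offers 267 and keeps 300 − 267 = 33.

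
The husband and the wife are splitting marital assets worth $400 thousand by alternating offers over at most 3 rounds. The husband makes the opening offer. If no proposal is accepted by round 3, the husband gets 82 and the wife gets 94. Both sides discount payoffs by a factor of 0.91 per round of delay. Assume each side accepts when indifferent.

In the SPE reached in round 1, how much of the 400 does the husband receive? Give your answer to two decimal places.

Round 3 (the husband proposes): the wife gets 94 if talks fail, so the husband offers 94 and keeps 306.
Round 2 (the wife proposes): the husband can get 306 next round, worth 0.91 × 306 = 278.46 now; the wife offers that and keeps 121.54.
Round 1 (the husband proposes): the wife can get 121.54 next round, worth 0.91 × 121.54 = 110.6014 now. The husband offers 110.6014 and keeps 400 − 110.6014 = 289.3986.

289.40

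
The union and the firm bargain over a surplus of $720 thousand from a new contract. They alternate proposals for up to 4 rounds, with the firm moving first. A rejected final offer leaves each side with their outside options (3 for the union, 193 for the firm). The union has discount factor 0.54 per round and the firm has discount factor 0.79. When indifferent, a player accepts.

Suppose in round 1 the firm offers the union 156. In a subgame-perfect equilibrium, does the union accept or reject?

Reject

Round 4 (the union proposes): the firm gets 193 if talks fail, so the union offers 193 and keeps 527.
Round 3 (the firm proposes): the union can get 527 next round, worth 0.54 × 527 = 284.58 now; the firm offers that and keeps 435.42.
Round 2 (the union proposes): the firm can get 435.42 next round, worth 0.79 × 435.42 = 343.9818 now, so the union offers 343.9818, keeping 376.0182.
So by rejecting in round 1, the union gets 376.0182 next round, worth 0.54 × 376.0182 = 203.049828 now.
Offer 156 < 203.049828, so the union rejects.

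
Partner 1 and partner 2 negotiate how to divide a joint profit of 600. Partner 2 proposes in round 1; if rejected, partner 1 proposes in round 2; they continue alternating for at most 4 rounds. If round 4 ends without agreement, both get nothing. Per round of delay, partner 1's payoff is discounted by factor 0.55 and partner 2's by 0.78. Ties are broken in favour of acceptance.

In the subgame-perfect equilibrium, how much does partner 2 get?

385.83

By backward induction:
Round 4 (partner 1 proposes): rejection yields 0 for partner 2; partner 1 offers 0 and keeps 600.
Round 3 (partner 2 proposes): partner 1 can get 600 next round, worth 0.55 × 600 = 330 now, so partner 2 offers 330, keeping 270.
Round 2 (partner 1 proposes): partner 2 can get 270 next round, worth 0.78 × 270 = 210.6 now; partner 1 offers that and keeps 389.4.
Round 1 (partner 2 proposes): partner 1 can get 389.4 next round, worth 0.55 × 389.4 = 214.17 now. Partner 2 offers 214.17 and keeps 600 − 214.17 = 385.83.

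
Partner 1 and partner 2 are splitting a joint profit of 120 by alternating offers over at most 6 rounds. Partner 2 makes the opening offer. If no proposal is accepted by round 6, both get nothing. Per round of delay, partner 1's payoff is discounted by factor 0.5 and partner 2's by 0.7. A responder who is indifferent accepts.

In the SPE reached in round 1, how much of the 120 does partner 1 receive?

Round 6 (partner 1 proposes): rejection yields 0 for partner 2; partner 1 offers 0 and keeps 120.
Round 5 (partner 2 proposes): partner 1 can get 120 next round, worth 0.5 × 120 = 60 now. Partner 2 offers 60 and keeps 120 − 60 = 60.
Round 4 (partner 1 proposes): partner 2 can get 60 next round, worth 0.7 × 60 = 42 now. Partner 1 offers 42 and keeps 120 − 42 = 78.
Round 3 (partner 2 proposes): partner 1 can get 78 next round, worth 0.5 × 78 = 39 now; partner 2 offers that and keeps 81.
Round 2 (partner 1 proposes): partner 2 can get 81 next round, worth 0.7 × 81 = 56.7 now, so partner 1 offers 56.7, keeping 63.3.
Round 1 (partner 2 proposes): partner 1 can get 63.3 next round, worth 0.5 × 63.3 = 31.65 now; partner 2 offers that and keeps 88.35.

31.65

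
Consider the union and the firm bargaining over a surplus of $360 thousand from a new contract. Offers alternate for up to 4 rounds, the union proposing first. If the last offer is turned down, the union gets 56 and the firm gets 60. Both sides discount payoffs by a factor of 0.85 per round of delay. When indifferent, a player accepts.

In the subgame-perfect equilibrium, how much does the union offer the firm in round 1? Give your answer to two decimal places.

232.59

By backward induction:
Round 4 (the firm proposes): the union gets 56 if talks fail, so the firm offers 56 and keeps 304.
Round 3 (the union proposes): the firm can get 304 next round, worth 0.85 × 304 = 258.4 now; the union offers that and keeps 101.6.
Round 2 (the firm proposes): the union can get 101.6 next round, worth 0.85 × 101.6 = 86.36 now; the firm offers that and keeps 273.64.
Round 1 (the union proposes): the firm can get 273.64 next round, worth 0.85 × 273.64 = 232.594 now. The union offers 232.594 and keeps 360 − 232.594 = 127.406.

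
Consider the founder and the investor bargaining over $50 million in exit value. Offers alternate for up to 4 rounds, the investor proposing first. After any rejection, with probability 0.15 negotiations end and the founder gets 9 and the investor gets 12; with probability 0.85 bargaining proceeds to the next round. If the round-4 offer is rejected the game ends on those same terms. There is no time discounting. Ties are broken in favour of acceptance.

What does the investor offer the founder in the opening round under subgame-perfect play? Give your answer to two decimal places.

30.51

Round 4 (the founder proposes): the investor gets 12 if talks fail, so the founder offers 12 and keeps 38.
Round 3 (the investor proposes): rejecting gives the founder an expected 0.85 × 38 + 0.15 × 9 = 33.65, so the investor offers 33.65, keeping 16.35.
Round 2 (the founder proposes): rejecting gives the investor an expected 0.85 × 16.35 + 0.15 × 12 = 15.6975. The founder offers 15.6975 and keeps 50 − 15.6975 = 34.3025.
Round 1 (the investor proposes): rejecting gives the founder an expected 0.85 × 34.3025 + 0.15 × 9 = 30.507125, so the investor offers 30.507125, keeping 19.492875.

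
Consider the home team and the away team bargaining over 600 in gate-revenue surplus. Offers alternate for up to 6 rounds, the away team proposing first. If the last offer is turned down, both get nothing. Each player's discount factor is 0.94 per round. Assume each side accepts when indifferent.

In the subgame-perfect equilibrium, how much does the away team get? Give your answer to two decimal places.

95.92

Work backward from the last round.
Round 6 (the home team proposes): rejection yields 0 for the away team; the home team offers 0 and keeps 600.
Round 5 (the away team proposes): the home team can get 600 next round, worth 0.94 × 600 = 564 now. The away team offers 564 and keeps 600 − 564 = 36.
Round 4 (the home team proposes): the away team can get 36 next round, worth 0.94 × 36 = 33.84 now, so the home team offers 33.84, keeping 566.16.
Round 3 (the away team proposes): the home team can get 566.16 next round, worth 0.94 × 566.16 = 532.1904 now; the away team offers that and keeps 67.8096.
Round 2 (the home team proposes): the away team can get 67.8096 next round, worth 0.94 × 67.8096 = 63.741024 now, so the home team offers 63.741024, keeping 536.258976.
Round 1 (the away team proposes): the home team can get 536.258976 next round, worth 0.94 × 536.258976 = 504.08343744 now, so the away team offers 504.08343744, keeping 95.91656256.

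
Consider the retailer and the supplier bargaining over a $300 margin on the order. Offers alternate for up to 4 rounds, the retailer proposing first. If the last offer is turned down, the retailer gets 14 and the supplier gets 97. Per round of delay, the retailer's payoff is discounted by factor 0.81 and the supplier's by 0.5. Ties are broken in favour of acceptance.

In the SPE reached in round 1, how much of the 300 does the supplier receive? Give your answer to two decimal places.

Work backward from the last round.
Round 4 (the supplier proposes): the retailer gets 14 if talks fail, so the supplier offers 14 and keeps 286.
Round 3 (the retailer proposes): the supplier can get 286 next round, worth 0.5 × 286 = 143 now, so the retailer offers 143, keeping 157.
Round 2 (the supplier proposes): the retailer can get 157 next round, worth 0.81 × 157 = 127.17 now, so the supplier offers 127.17, keeping 172.83.
Round 1 (the retailer proposes): the supplier can get 172.83 next round, worth 0.5 × 172.83 = 86.415 now. The retailer offers 86.415 and keeps 300 − 86.415 = 213.585.

86.42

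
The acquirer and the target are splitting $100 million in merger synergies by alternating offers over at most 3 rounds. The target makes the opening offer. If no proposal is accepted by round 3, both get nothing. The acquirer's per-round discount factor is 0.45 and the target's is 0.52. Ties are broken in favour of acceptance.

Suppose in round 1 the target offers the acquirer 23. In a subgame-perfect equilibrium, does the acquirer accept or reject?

Round 3 (the target proposes): rejection yields 0 for the acquirer; the target offers 0 and keeps 100.
Round 2 (the acquirer proposes): the target can get 100 next round, worth 0.52 × 100 = 52 now; the acquirer offers that and keeps 48.
So by rejecting in round 1, the acquirer gets 48 next round, worth 0.45 × 48 = 21.6 now.
Offer 23 ≥ 21.6, so the acquirer accepts.

Accept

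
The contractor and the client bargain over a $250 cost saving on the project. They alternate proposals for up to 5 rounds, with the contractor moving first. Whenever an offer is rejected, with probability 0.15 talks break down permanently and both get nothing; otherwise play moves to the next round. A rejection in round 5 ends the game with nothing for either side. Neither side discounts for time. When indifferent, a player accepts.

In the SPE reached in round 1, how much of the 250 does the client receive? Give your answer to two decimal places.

Round 5 (the contractor proposes): the client will accept anything ≥ 0, so the contractor offers 0 and keeps 250.
Round 4 (the client proposes): rejecting gives the contractor an expected 0.85 × 250 = 212.5, so the client offers 212.5, keeping 37.5.
Round 3 (the contractor proposes): rejecting gives the client an expected 0.85 × 37.5 = 31.875. The contractor offers 31.875 and keeps 250 − 31.875 = 218.125.
Round 2 (the client proposes): rejecting gives the contractor an expected 0.85 × 218.125 = 185.40625; the client offers that and keeps 64.59375.
Round 1 (the contractor proposes): rejecting gives the client an expected 0.85 × 64.59375 = 54.9046875, so the contractor offers 54.9046875, keeping 195.0953125.

54.90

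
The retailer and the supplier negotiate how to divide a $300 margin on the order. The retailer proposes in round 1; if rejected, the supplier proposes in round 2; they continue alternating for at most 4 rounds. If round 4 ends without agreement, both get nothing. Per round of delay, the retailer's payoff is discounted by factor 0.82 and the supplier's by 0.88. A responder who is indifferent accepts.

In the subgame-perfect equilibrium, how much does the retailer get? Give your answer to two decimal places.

Round 4 (the supplier proposes): rejection yields 0 for the retailer; the supplier offers 0 and keeps 300.
Round 3 (the retailer proposes): the supplier can get 300 next round, worth 0.88 × 300 = 264 now. The retailer offers 264 and keeps 300 − 264 = 36.
Round 2 (the supplier proposes): the retailer can get 36 next round, worth 0.82 × 36 = 29.52 now. The supplier offers 29.52 and keeps 300 − 29.52 = 270.48.
Round 1 (the retailer proposes): the supplier can get 270.48 next round, worth 0.88 × 270.48 = 238.0224 now; the retailer offers that and keeps 61.9776.

61.98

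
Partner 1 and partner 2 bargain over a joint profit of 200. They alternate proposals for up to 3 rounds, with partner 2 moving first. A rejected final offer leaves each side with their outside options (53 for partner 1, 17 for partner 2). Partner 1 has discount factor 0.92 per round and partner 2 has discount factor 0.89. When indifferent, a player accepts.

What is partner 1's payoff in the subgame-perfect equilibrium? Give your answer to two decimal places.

Round 3 (partner 2 proposes): partner 1 gets 53 if talks fail, so partner 2 offers 53 and keeps 147.
Round 2 (partner 1 proposes): partner 2 can get 147 next round, worth 0.89 × 147 = 130.83 now; partner 1 offers that and keeps 69.17.
Round 1 (partner 2 proposes): partner 1 can get 69.17 next round, worth 0.92 × 69.17 = 63.6364 now; partner 2 offers that and keeps 136.3636.

63.64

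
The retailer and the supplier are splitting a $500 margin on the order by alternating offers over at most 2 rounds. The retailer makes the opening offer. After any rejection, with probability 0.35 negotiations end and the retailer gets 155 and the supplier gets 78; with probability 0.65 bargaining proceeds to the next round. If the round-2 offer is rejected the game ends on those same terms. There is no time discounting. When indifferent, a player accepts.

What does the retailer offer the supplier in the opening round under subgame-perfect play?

251.55

By backward induction:
Round 2 (the supplier proposes): the retailer gets 155 if talks fail, so the supplier offers 155 and keeps 345.
Round 1 (the retailer proposes): rejecting gives the supplier an expected 0.65 × 345 + 0.35 × 78 = 251.55; the retailer offers that and keeps 248.45.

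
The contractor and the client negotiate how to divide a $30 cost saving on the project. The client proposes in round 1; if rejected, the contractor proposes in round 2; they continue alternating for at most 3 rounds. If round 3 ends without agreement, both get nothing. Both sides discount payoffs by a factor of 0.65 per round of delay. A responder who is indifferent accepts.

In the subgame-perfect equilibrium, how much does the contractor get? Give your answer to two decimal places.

6.83

Round 3 (the client proposes): the contractor will accept anything ≥ 0, so the client offers 0 and keeps 30.
Round 2 (the contractor proposes): the client can get 30 next round, worth 0.65 × 30 = 19.5 now, so the contractor offers 19.5, keeping 10.5.
Round 1 (the client proposes): the contractor can get 10.5 next round, worth 0.65 × 10.5 = 6.825 now, so the client offers 6.825, keeping 23.175.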